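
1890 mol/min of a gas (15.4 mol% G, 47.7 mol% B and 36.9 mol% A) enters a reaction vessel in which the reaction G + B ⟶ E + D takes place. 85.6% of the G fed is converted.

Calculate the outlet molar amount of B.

652 mol/min

G reacted = 0.856 × 291.1 = 249.1 mol/min; ν_G = −1, so ξ = 249.1/1 = 249.1 mol/min.
Outlet amounts (n = n₀ + ν ξ):
  G: 291.1 − 1(249.1) = 41.91
  B: 901.5 − 1(249.1) = 652.4
  E: 0 + 1(249.1) = 249.1
  D: 0 + 1(249.1) = 249.1
  A: 697.4 (inert)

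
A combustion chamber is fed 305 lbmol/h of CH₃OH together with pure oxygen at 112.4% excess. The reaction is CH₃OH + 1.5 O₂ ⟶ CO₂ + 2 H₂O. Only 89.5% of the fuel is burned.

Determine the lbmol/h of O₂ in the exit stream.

Stoichiometric O₂ = 1.5 × 305 = 457.5 lbmol/h; O₂ fed = 457.5 × 2.124 = 971.7 lbmol/h.
Fuel reacted = 0.895 × 305 → ξ = 273 lbmol/h.
Outlet (n = n₀ + ν ξ):
  CH₃OH: 305 − 1(273) = 32.02
  O₂: 971.7 − 1.5(273) = 562.3
  CO₂: 0 + 1(273) = 273
  H₂O: 0 + 2(273) = 546

562 lbmol/h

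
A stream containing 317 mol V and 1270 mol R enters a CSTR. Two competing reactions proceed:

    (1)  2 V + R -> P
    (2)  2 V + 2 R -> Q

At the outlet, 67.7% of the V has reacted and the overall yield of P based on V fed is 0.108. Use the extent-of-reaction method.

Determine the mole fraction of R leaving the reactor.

Yield of P: 1ξ₁ / 317 = 0.108 → ξ₁ = 34.24 mol.
Conversion of V: 2ξ₁ + 2ξ₂ = 0.677 × 317 = 214.6 → ξ₂ = 73.07 mol.
Outlet amounts (n = n₀ + Σ ν·ξ):
  V: 317 − 2(34.24) − 2(73.07) = 102.4
  R: 1270 − 1(34.24) − 2(73.07) = 1090
  P: 0 + 1(34.24) = 34.24
  Q: 0 + 1(73.07) = 73.07
Total out = 1299 mol; y_R = 1090 / 1299 = 0.8386.

0.839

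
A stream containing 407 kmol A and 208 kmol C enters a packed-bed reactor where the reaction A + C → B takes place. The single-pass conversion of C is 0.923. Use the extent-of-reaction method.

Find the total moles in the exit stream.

C reacted = 0.923 × 208 = 192 kmol; ν_C = −1, so ξ = 192/1 = 192 kmol.
Outlet amounts (n = n₀ + ν ξ):
  A: 407 − 1(192) = 215
  C: 208 − 1(192) = 16.02
  B: 0 + 1(192) = 192
Total out = 215 + 16.02 + 192 = 423 kmol.

423 kmol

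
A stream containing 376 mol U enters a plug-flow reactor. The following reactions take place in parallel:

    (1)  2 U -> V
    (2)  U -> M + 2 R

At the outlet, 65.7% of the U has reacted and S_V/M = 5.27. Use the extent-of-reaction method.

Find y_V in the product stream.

Conversion of U: U consumed = 0.657 × 376 = 247 mol = 2ξ₁ + 1ξ₂.
Selectivity: 1ξ₁ / (1ξ₂) = 5.27 → ξ₁ = 5.27 ξ₂.
Substitute: (2·5.27 + 1) ξ₂ = 247 → ξ₂ = 21.41 mol, ξ₁ = 112.8 mol.
Outlet amounts (n = n₀ + Σ ν·ξ):
  U: 376 − 2(112.8) − 1(21.41) = 129
  V: 0 + 1(112.8) = 112.8
  M: 0 + 1(21.41) = 21.41
  R: 0 + 2(21.41) = 42.81
Total out = 306 mol; y_V = 112.8 / 306 = 0.3687.

0.369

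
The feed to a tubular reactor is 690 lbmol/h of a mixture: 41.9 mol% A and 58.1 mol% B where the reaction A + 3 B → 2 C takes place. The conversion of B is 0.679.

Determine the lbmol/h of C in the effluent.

B reacted = 0.679 × 400.9 = 272.2 lbmol/h; ν_B = −3, so ξ = 272.2/3 = 90.73 lbmol/h.
Outlet amounts (n = n₀ + ν ξ):
  A: 289.1 − 1(90.73) = 198.4
  B: 400.9 − 3(90.73) = 128.7
  C: 0 + 2(90.73) = 181.5

181 lbmol/h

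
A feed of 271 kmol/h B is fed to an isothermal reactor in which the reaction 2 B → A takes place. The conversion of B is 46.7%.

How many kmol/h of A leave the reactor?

B reacted = 0.467 × 271 = 126.6 kmol/h; ν_B = −2, so ξ = 126.6/2 = 63.28 kmol/h.
Outlet amounts (n = n₀ + ν ξ):
  B: 271 − 2(63.28) = 144.4
  A: 0 + 1(63.28) = 63.28

63.3 kmol/h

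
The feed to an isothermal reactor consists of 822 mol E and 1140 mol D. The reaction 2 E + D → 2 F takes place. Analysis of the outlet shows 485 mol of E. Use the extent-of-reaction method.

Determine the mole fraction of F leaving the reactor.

For E: n = n₀ − 2ξ → 485 = 822 − 2ξ, giving ξ = 168.5 mol.
Outlet amounts (n = n₀ + ν ξ):
  E: 822 − 2(168.5) = 485
  D: 1140 − 1(168.5) = 971.5
  F: 0 + 2(168.5) = 337
Total out = 1794 mol; y_F = 337 / 1794 = 0.1879.

0.188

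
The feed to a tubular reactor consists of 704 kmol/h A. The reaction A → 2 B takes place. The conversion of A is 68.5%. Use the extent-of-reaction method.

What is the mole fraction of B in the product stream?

A reacted = 0.685 × 704 = 482.2 kmol/h; ν_A = −1, so ξ = 482.2/1 = 482.2 kmol/h.
Outlet amounts (n = n₀ + ν ξ):
  A: 704 − 1(482.2) = 221.8
  B: 0 + 2(482.2) = 964.5
Total out = 1186 kmol/h; y_B = 964.5 / 1186 = 0.8131.

0.813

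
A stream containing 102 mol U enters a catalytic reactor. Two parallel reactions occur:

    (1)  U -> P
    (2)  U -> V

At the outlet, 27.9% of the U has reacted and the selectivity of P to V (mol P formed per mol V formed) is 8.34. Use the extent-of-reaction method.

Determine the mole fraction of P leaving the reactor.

Conversion of U: U consumed = 0.279 × 102 = 28.46 mol = 1ξ₁ + 1ξ₂.
Selectivity: 1ξ₁ / (1ξ₂) = 8.34 → ξ₁ = 8.34 ξ₂.
Substitute: (1·8.34 + 1) ξ₂ = 28.46 → ξ₂ = 3.047 mol, ξ₁ = 25.41 mol.
Outlet amounts (n = n₀ + Σ ν·ξ):
  U: 102 − 1(25.41) − 1(3.047) = 73.54
  P: 0 + 1(25.41) = 25.41
  V: 0 + 1(3.047) = 3.047
Total out = 102 mol; y_P = 25.41 / 102 = 0.2491.

0.249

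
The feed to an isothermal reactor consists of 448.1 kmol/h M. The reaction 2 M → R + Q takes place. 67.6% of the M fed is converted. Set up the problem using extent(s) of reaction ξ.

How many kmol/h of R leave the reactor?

151 kmol/h

M reacted = 0.676 × 448.1 = 302.9 kmol/h; ν_M = −2, so ξ = 302.9/2 = 151.5 kmol/h.
Outlet amounts (n = n₀ + ν ξ):
  M: 448.1 − 2(151.5) = 145.2
  R: 0 + 1(151.5) = 151.5
  Q: 0 + 1(151.5) = 151.5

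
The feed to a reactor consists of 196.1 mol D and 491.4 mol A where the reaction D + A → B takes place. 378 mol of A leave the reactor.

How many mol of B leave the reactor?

113 mol

For A: n = n₀ − 1ξ → 378 = 491.4 − 1ξ, giving ξ = 113.4 mol.
Outlet amounts (n = n₀ + ν ξ):
  D: 196.1 − 1(113.4) = 82.7
  A: 491.4 − 1(113.4) = 378
  B: 0 + 1(113.4) = 113.4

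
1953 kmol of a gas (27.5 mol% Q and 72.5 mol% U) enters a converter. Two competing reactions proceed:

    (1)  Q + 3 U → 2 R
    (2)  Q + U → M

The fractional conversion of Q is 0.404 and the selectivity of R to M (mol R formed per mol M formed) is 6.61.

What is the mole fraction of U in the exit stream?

Conversion of Q: Q consumed = 0.404 × 537.1 = 217 kmol = 1ξ₁ + 1ξ₂.
Selectivity: 2ξ₁ / (1ξ₂) = 6.61 → ξ₁ = 3.305 ξ₂.
Substitute: (1·3.305 + 1) ξ₂ = 217 → ξ₂ = 50.4 kmol, ξ₁ = 166.6 kmol.
Outlet amounts (n = n₀ + Σ ν·ξ):
  Q: 537.1 − 1(166.6) − 1(50.4) = 320.1
  U: 1416 − 3(166.6) − 1(50.4) = 865.8
  R: 0 + 2(166.6) = 333.2
  M: 0 + 1(50.4) = 50.4
Total out = 1569 kmol; y_U = 865.8 / 1569 = 0.5517.

0.552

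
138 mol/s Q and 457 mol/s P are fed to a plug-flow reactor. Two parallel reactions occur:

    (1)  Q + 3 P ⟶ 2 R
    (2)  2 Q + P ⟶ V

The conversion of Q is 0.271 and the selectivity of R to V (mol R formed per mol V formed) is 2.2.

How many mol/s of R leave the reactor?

26.5 mol/s

Conversion of Q: Q consumed = 0.271 × 138 = 37.4 mol/s = 1ξ₁ + 2ξ₂.
Selectivity: 2ξ₁ / (1ξ₂) = 2.2 → ξ₁ = 1.1 ξ₂.
Substitute: (1·1.1 + 2) ξ₂ = 37.4 → ξ₂ = 12.06 mol/s, ξ₁ = 13.27 mol/s.
Outlet amounts (n = n₀ + Σ ν·ξ):
  Q: 138 − 1(13.27) − 2(12.06) = 100.6
  P: 457 − 3(13.27) − 1(12.06) = 405.1
  R: 0 + 2(13.27) = 26.54
  V: 0 + 1(12.06) = 12.06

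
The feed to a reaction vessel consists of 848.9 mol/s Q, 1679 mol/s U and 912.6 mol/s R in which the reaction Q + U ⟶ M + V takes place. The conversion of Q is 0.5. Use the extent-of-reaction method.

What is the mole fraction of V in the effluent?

Q reacted = 0.5 × 848.9 = 424.4 mol/s; ν_Q = −1, so ξ = 424.4/1 = 424.4 mol/s.
Outlet amounts (n = n₀ + ν ξ):
  Q: 848.9 − 1(424.4) = 424.4
  U: 1679 − 1(424.4) = 1255
  M: 0 + 1(424.4) = 424.4
  V: 0 + 1(424.4) = 424.4
  R: 912.6 (inert)
Total out = 3440 mol/s; y_V = 424.4 / 3440 = 0.1234.

0.123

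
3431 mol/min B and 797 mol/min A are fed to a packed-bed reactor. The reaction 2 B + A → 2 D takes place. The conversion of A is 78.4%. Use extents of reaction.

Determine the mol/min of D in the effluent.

1250 mol/min

A reacted = 0.784 × 797 = 624.8 mol/min; ν_A = −1, so ξ = 624.8/1 = 624.8 mol/min.
Outlet amounts (n = n₀ + ν ξ):
  B: 3431 − 2(624.8) = 2181
  A: 797 − 1(624.8) = 172.2
  D: 0 + 2(624.8) = 1250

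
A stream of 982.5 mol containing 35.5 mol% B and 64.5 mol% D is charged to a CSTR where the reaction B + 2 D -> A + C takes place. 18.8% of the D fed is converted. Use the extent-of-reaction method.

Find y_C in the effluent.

0.0645

D reacted = 0.188 × 633.7 = 119.1 mol; ν_D = −2, so ξ = 119.1/2 = 59.57 mol.
Outlet amounts (n = n₀ + ν ξ):
  B: 348.8 − 1(59.57) = 289.2
  D: 633.7 − 2(59.57) = 514.6
  A: 0 + 1(59.57) = 59.57
  C: 0 + 1(59.57) = 59.57
Total out = 922.9 mol; y_C = 59.57 / 922.9 = 0.06454.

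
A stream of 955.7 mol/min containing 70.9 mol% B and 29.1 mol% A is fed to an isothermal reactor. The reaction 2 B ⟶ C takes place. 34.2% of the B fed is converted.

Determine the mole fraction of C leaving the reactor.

B reacted = 0.342 × 677.6 = 231.7 mol/min; ν_B = −2, so ξ = 231.7/2 = 115.9 mol/min.
Outlet amounts (n = n₀ + ν ξ):
  B: 677.6 − 2(115.9) = 445.9
  C: 0 + 1(115.9) = 115.9
  A: 278.1 (inert)
Total out = 839.8 mol/min; y_C = 115.9 / 839.8 = 0.138.

0.138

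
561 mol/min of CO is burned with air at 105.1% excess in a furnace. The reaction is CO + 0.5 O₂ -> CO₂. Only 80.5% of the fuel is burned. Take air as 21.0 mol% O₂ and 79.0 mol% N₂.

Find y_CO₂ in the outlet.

0.147

Stoichiometric O₂ = 0.5 × 561 = 280.5 mol/min; O₂ fed = 280.5 × 2.051 = 575.3 mol/min.
N₂ fed = 575.3 × 79/21 = 2164 mol/min.
Fuel reacted = 0.805 × 561 → ξ = 451.6 mol/min.
Outlet (n = n₀ + ν ξ):
  CO: 561 − 1(451.6) = 109.4
  O₂: 575.3 − 0.5(451.6) = 349.5
  N₂: 2164 (inert)
  CO₂: 0 + 1(451.6) = 451.6
Total out = 3075 mol/min; y_CO₂ = 451.6 / 3075 = 0.1469.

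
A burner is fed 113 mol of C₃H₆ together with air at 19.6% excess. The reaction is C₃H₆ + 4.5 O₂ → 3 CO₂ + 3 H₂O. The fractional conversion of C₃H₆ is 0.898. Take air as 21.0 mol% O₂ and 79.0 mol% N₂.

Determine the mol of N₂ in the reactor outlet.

Stoichiometric O₂ = 4.5 × 113 = 508.5 mol; O₂ fed = 508.5 × 1.196 = 608.2 mol.
N₂ fed = 608.2 × 79/21 = 2288 mol.
Fuel reacted = 0.898 × 113 → ξ = 101.5 mol.
Outlet (n = n₀ + ν ξ):
  C₃H₆: 113 − 1(101.5) = 11.53
  O₂: 608.2 − 4.5(101.5) = 151.5
  N₂: 2288 (inert)
  CO₂: 0 + 3(101.5) = 304.4
  H₂O: 0 + 3(101.5) = 304.4

2290 mol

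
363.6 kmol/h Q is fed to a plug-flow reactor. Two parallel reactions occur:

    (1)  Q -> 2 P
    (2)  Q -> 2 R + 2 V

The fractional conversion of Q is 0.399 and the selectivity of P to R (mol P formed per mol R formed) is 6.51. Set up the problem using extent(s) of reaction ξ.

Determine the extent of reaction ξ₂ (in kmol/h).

ξ₂ = 19.3 kmol/h

Conversion of Q: Q consumed = 0.399 × 363.6 = 145.1 kmol/h = 1ξ₁ + 1ξ₂.
Selectivity: 2ξ₁ / (2ξ₂) = 6.51 → ξ₁ = 6.51 ξ₂.
Substitute: (1·6.51 + 1) ξ₂ = 145.1 → ξ₂ = 19.32 kmol/h, ξ₁ = 125.8 kmol/h.
Outlet amounts (n = n₀ + Σ ν·ξ):
  Q: 363.6 − 1(125.8) − 1(19.32) = 218.5
  P: 0 + 2(125.8) = 251.5
  R: 0 + 2(19.32) = 38.64
  V: 0 + 2(19.32) = 38.64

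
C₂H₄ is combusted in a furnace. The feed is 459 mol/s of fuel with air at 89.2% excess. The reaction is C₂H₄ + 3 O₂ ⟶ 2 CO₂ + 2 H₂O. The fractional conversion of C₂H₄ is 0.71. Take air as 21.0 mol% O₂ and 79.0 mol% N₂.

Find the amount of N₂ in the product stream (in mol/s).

Stoichiometric O₂ = 3 × 459 = 1377 mol/s; O₂ fed = 1377 × 1.892 = 2605 mol/s.
N₂ fed = 2605 × 79/21 = 9801 mol/s.
Fuel reacted = 0.71 × 459 → ξ = 325.9 mol/s.
Outlet (n = n₀ + ν ξ):
  C₂H₄: 459 − 1(325.9) = 133.1
  O₂: 2605 − 3(325.9) = 1628
  N₂: 9801 (inert)
  CO₂: 0 + 2(325.9) = 651.8
  H₂O: 0 + 2(325.9) = 651.8

9800 mol/s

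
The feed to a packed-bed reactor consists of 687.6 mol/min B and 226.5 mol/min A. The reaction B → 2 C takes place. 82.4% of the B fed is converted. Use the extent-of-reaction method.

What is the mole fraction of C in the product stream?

0.765

B reacted = 0.824 × 687.6 = 566.6 mol/min; ν_B = −1, so ξ = 566.6/1 = 566.6 mol/min.
Outlet amounts (n = n₀ + ν ξ):
  B: 687.6 − 1(566.6) = 121
  C: 0 + 2(566.6) = 1133
  A: 226.5 (inert)
Total out = 1481 mol/min; y_C = 1133 / 1481 = 0.7653.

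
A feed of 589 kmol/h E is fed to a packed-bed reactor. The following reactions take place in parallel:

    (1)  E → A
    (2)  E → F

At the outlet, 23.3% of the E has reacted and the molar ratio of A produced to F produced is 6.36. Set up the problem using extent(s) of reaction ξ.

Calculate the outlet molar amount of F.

Conversion of E: E consumed = 0.233 × 589 = 137.2 kmol/h = 1ξ₁ + 1ξ₂.
Selectivity: 1ξ₁ / (1ξ₂) = 6.36 → ξ₁ = 6.36 ξ₂.
Substitute: (1·6.36 + 1) ξ₂ = 137.2 → ξ₂ = 18.65 kmol/h, ξ₁ = 118.6 kmol/h.
Outlet amounts (n = n₀ + Σ ν·ξ):
  E: 589 − 1(118.6) − 1(18.65) = 451.8
  A: 0 + 1(118.6) = 118.6
  F: 0 + 1(18.65) = 18.65

18.6 kmol/h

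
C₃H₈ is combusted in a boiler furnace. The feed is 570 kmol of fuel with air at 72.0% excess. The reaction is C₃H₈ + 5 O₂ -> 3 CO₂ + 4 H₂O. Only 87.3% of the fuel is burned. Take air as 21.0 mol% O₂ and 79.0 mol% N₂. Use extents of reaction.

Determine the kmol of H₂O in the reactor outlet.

1990 kmol

Stoichiometric O₂ = 5 × 570 = 2850 kmol; O₂ fed = 2850 × 1.720 = 4902 kmol.
N₂ fed = 4902 × 79/21 = 18440 kmol.
Fuel reacted = 0.873 × 570 → ξ = 497.6 kmol.
Outlet (n = n₀ + ν ξ):
  C₃H₈: 570 − 1(497.6) = 72.39
  O₂: 4902 − 5(497.6) = 2414
  N₂: 18440 (inert)
  CO₂: 0 + 3(497.6) = 1493
  H₂O: 0 + 4(497.6) = 1990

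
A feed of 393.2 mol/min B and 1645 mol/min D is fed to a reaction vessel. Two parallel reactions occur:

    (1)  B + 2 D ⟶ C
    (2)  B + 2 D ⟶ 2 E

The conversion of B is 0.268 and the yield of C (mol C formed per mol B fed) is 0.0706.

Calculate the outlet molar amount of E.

Yield of C: 1ξ₁ / 393.2 = 0.0706 → ξ₁ = 27.76 mol/min.
Conversion of B: 1ξ₁ + 1ξ₂ = 0.268 × 393.2 = 105.4 → ξ₂ = 77.62 mol/min.
Outlet amounts (n = n₀ + Σ ν·ξ):
  B: 393.2 − 1(27.76) − 1(77.62) = 287.8
  D: 1645 − 2(27.76) − 2(77.62) = 1434
  C: 0 + 1(27.76) = 27.76
  E: 0 + 2(77.62) = 155.2

155 mol/min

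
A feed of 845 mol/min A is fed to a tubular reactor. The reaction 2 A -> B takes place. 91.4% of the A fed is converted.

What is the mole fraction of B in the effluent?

0.842

A reacted = 0.914 × 845 = 772.3 mol/min; ν_A = −2, so ξ = 772.3/2 = 386.2 mol/min.
Outlet amounts (n = n₀ + ν ξ):
  A: 845 − 2(386.2) = 72.67
  B: 0 + 1(386.2) = 386.2
Total out = 458.8 mol/min; y_B = 386.2 / 458.8 = 0.8416.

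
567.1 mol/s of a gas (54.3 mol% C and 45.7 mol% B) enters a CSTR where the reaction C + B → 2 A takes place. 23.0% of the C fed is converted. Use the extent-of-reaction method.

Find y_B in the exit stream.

C reacted = 0.23 × 307.9 = 70.83 mol/s; ν_C = −1, so ξ = 70.83/1 = 70.83 mol/s.
Outlet amounts (n = n₀ + ν ξ):
  C: 307.9 − 1(70.83) = 237.1
  B: 259.2 − 1(70.83) = 188.3
  A: 0 + 2(70.83) = 141.7
Total out = 567.1 mol/s; y_B = 188.3 / 567.1 = 0.3321.

0.332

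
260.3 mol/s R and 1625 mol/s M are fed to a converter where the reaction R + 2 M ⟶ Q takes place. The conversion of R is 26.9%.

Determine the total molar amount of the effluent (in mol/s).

R reacted = 0.269 × 260.3 = 70.02 mol/s; ν_R = −1, so ξ = 70.02/1 = 70.02 mol/s.
Outlet amounts (n = n₀ + ν ξ):
  R: 260.3 − 1(70.02) = 190.3
  M: 1625 − 2(70.02) = 1485
  Q: 0 + 1(70.02) = 70.02
Total out = 190.3 + 1485 + 70.02 = 1745 mol/s.

1750 mol/s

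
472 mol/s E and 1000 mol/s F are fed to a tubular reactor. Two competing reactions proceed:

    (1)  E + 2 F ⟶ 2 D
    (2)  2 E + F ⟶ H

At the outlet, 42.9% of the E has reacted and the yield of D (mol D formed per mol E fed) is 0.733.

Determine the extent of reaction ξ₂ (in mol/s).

ξ₂ = 14.8 mol/s

Yield of D: 2ξ₁ / 472 = 0.733 → ξ₁ = 173 mol/s.
Conversion of E: 1ξ₁ + 2ξ₂ = 0.429 × 472 = 202.5 → ξ₂ = 14.75 mol/s.
Outlet amounts (n = n₀ + Σ ν·ξ):
  E: 472 − 1(173) − 2(14.75) = 269.5
  F: 1000 − 2(173) − 1(14.75) = 639.3
  D: 0 + 2(173) = 346
  H: 0 + 1(14.75) = 14.75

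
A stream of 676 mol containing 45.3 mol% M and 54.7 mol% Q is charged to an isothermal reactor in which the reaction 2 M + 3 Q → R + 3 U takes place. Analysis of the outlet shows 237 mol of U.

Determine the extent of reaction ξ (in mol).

For U: n = n₀ + 3ξ → 237 = 0 + 3ξ, giving ξ = 79 mol.
Outlet amounts (n = n₀ + ν ξ):
  M: 306.2 − 2(79) = 148.2
  Q: 369.8 − 3(79) = 132.8
  R: 0 + 1(79) = 79
  U: 0 + 3(79) = 237

ξ = 79 mol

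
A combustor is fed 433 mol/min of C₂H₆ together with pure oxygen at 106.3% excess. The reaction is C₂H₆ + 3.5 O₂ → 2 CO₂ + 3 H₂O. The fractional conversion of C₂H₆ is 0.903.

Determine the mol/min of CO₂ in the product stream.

Stoichiometric O₂ = 3.5 × 433 = 1516 mol/min; O₂ fed = 1516 × 2.063 = 3126 mol/min.
Fuel reacted = 0.903 × 433 → ξ = 391 mol/min.
Outlet (n = n₀ + ν ξ):
  C₂H₆: 433 − 1(391) = 42
  O₂: 3126 − 3.5(391) = 1758
  CO₂: 0 + 2(391) = 782
  H₂O: 0 + 3(391) = 1173

782 mol/min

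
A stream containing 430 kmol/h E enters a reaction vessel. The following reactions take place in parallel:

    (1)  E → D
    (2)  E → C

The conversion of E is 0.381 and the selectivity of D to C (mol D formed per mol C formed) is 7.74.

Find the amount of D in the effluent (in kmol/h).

Conversion of E: E consumed = 0.381 × 430 = 163.8 kmol/h = 1ξ₁ + 1ξ₂.
Selectivity: 1ξ₁ / (1ξ₂) = 7.74 → ξ₁ = 7.74 ξ₂.
Substitute: (1·7.74 + 1) ξ₂ = 163.8 → ξ₂ = 18.74 kmol/h, ξ₁ = 145.1 kmol/h.
Outlet amounts (n = n₀ + Σ ν·ξ):
  E: 430 − 1(145.1) − 1(18.74) = 266.2
  D: 0 + 1(145.1) = 145.1
  C: 0 + 1(18.74) = 18.74

145 kmol/h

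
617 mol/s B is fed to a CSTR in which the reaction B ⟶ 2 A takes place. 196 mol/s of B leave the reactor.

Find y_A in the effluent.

0.811

For B: n = n₀ − 1ξ → 196 = 617 − 1ξ, giving ξ = 421 mol/s.
Outlet amounts (n = n₀ + ν ξ):
  B: 617 − 1(421) = 196
  A: 0 + 2(421) = 842
Total out = 1038 mol/s; y_A = 842 / 1038 = 0.8112.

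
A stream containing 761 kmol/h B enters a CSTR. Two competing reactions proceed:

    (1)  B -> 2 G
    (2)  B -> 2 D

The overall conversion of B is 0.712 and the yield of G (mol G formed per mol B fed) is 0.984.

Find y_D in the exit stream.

0.257

Yield of G: 2ξ₁ / 761 = 0.984 → ξ₁ = 374.4 kmol/h.
Conversion of B: 1ξ₁ + 1ξ₂ = 0.712 × 761 = 541.8 → ξ₂ = 167.4 kmol/h.
Outlet amounts (n = n₀ + Σ ν·ξ):
  B: 761 − 1(374.4) − 1(167.4) = 219.2
  G: 0 + 2(374.4) = 748.8
  D: 0 + 2(167.4) = 334.8
Total out = 1303 kmol/h; y_D = 334.8 / 1303 = 0.257.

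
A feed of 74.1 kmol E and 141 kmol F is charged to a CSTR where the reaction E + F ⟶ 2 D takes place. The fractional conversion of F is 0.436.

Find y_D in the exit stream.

F reacted = 0.436 × 141 = 61.48 kmol; ν_F = −1, so ξ = 61.48/1 = 61.48 kmol.
Outlet amounts (n = n₀ + ν ξ):
  E: 74.1 − 1(61.48) = 12.62
  F: 141 − 1(61.48) = 79.52
  D: 0 + 2(61.48) = 123
Total out = 215.1 kmol; y_D = 123 / 215.1 = 0.5716.

0.572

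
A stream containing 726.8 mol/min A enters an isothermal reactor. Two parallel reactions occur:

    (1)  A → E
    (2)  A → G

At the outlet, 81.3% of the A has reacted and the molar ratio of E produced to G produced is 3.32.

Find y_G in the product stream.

0.188

Conversion of A: A consumed = 0.813 × 726.8 = 590.9 mol/min = 1ξ₁ + 1ξ₂.
Selectivity: 1ξ₁ / (1ξ₂) = 3.32 → ξ₁ = 3.32 ξ₂.
Substitute: (1·3.32 + 1) ξ₂ = 590.9 → ξ₂ = 136.8 mol/min, ξ₁ = 454.1 mol/min.
Outlet amounts (n = n₀ + Σ ν·ξ):
  A: 726.8 − 1(454.1) − 1(136.8) = 135.9
  E: 0 + 1(454.1) = 454.1
  G: 0 + 1(136.8) = 136.8
Total out = 726.8 mol/min; y_G = 136.8 / 726.8 = 0.1882.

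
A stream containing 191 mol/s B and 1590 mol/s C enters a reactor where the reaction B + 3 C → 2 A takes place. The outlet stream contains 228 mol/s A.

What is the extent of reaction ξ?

ξ = 114 mol/s

For A: n = n₀ + 2ξ → 228 = 0 + 2ξ, giving ξ = 114 mol/s.
Outlet amounts (n = n₀ + ν ξ):
  B: 191 − 1(114) = 77
  C: 1590 − 3(114) = 1248
  A: 0 + 2(114) = 228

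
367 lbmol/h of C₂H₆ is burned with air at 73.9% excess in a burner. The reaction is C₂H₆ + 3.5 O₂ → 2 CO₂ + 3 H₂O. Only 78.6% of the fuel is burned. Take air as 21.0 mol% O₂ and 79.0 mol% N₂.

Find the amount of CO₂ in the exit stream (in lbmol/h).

577 lbmol/h

Stoichiometric O₂ = 3.5 × 367 = 1284 lbmol/h; O₂ fed = 1284 × 1.739 = 2234 lbmol/h.
N₂ fed = 2234 × 79/21 = 8403 lbmol/h.
Fuel reacted = 0.786 × 367 → ξ = 288.5 lbmol/h.
Outlet (n = n₀ + ν ξ):
  C₂H₆: 367 − 1(288.5) = 78.54
  O₂: 2234 − 3.5(288.5) = 1224
  N₂: 8403 (inert)
  CO₂: 0 + 2(288.5) = 576.9
  H₂O: 0 + 3(288.5) = 865.4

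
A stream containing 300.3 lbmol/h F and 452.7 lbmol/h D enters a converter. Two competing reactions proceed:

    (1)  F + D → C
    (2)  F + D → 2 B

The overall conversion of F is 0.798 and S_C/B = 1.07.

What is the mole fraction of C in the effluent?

0.277

Conversion of F: F consumed = 0.798 × 300.3 = 239.6 lbmol/h = 1ξ₁ + 1ξ₂.
Selectivity: 1ξ₁ / (2ξ₂) = 1.07 → ξ₁ = 2.14 ξ₂.
Substitute: (1·2.14 + 1) ξ₂ = 239.6 → ξ₂ = 76.32 lbmol/h, ξ₁ = 163.3 lbmol/h.
Outlet amounts (n = n₀ + Σ ν·ξ):
  F: 300.3 − 1(163.3) − 1(76.32) = 60.66
  D: 452.7 − 1(163.3) − 1(76.32) = 213.1
  C: 0 + 1(163.3) = 163.3
  B: 0 + 2(76.32) = 152.6
Total out = 589.7 lbmol/h; y_C = 163.3 / 589.7 = 0.277.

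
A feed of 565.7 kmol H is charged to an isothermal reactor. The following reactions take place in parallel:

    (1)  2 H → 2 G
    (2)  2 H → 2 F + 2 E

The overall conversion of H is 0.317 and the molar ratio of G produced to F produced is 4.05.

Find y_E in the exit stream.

Conversion of H: H consumed = 0.317 × 565.7 = 179.3 kmol = 2ξ₁ + 2ξ₂.
Selectivity: 2ξ₁ / (2ξ₂) = 4.05 → ξ₁ = 4.05 ξ₂.
Substitute: (2·4.05 + 2) ξ₂ = 179.3 → ξ₂ = 17.76 kmol, ξ₁ = 71.91 kmol.
Outlet amounts (n = n₀ + Σ ν·ξ):
  H: 565.7 − 2(71.91) − 2(17.76) = 386.4
  G: 0 + 2(71.91) = 143.8
  F: 0 + 2(17.76) = 35.51
  E: 0 + 2(17.76) = 35.51
Total out = 601.2 kmol; y_E = 35.51 / 601.2 = 0.05906.

0.0591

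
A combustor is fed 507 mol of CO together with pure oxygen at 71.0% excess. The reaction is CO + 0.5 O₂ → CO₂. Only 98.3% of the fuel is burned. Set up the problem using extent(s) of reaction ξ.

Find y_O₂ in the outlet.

Stoichiometric O₂ = 0.5 × 507 = 253.5 mol; O₂ fed = 253.5 × 1.710 = 433.5 mol.
Fuel reacted = 0.983 × 507 → ξ = 498.4 mol.
Outlet (n = n₀ + ν ξ):
  CO: 507 − 1(498.4) = 8.619
  O₂: 433.5 − 0.5(498.4) = 184.3
  CO₂: 0 + 1(498.4) = 498.4
Total out = 691.3 mol; y_O₂ = 184.3 / 691.3 = 0.2666.

0.267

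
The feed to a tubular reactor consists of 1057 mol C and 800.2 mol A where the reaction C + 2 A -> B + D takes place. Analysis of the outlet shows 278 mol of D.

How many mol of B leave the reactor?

For D: n = n₀ + 1ξ → 278 = 0 + 1ξ, giving ξ = 278 mol.
Outlet amounts (n = n₀ + ν ξ):
  C: 1057 − 1(278) = 779
  A: 800.2 − 2(278) = 244.2
  B: 0 + 1(278) = 278
  D: 0 + 1(278) = 278

278 mol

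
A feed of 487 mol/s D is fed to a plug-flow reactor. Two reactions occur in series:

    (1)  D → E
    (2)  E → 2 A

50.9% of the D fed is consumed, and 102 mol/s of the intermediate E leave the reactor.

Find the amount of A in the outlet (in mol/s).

292 mol/s

Conversion of D: D consumed = 1ξ₁ = 0.509 × 487 → ξ₁ = 247.9 mol/s.
E balance: n_E = 0 + 1ξ₁ − 1ξ₂ = 102 → ξ₂ = (1·247.9 − 102)/1 = 145.9 mol/s.
Outlet amounts (n = n₀ + Σ ν·ξ):
  D: 487 − 1(247.9) = 239.1
  E: 0 + 1(247.9) − 1(145.9) = 102
  A: 0 + 2(145.9) = 291.8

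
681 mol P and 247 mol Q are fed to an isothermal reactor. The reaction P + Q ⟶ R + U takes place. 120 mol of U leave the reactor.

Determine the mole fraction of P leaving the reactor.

For U: n = n₀ + 1ξ → 120 = 0 + 1ξ, giving ξ = 120 mol.
Outlet amounts (n = n₀ + ν ξ):
  P: 681 − 1(120) = 561
  Q: 247 − 1(120) = 127
  R: 0 + 1(120) = 120
  U: 0 + 1(120) = 120
Total out = 928 mol; y_P = 561 / 928 = 0.6045.

0.605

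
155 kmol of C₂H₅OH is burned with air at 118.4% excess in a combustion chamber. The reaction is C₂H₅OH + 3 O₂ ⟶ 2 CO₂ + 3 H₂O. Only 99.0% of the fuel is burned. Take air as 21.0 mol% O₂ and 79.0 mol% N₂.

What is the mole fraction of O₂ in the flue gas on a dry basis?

Stoichiometric O₂ = 3 × 155 = 465 kmol; O₂ fed = 465 × 2.184 = 1016 kmol.
N₂ fed = 1016 × 79/21 = 3820 kmol.
Fuel reacted = 0.99 × 155 → ξ = 153.4 kmol.
Outlet (n = n₀ + ν ξ):
  C₂H₅OH: 155 − 1(153.4) = 1.55
  O₂: 1016 − 3(153.4) = 555.2
  N₂: 3820 (inert)
  CO₂: 0 + 2(153.4) = 306.9
  H₂O: 0 + 3(153.4) = 460.3
Dry total = 4684 kmol; y_O₂ (dry) = 555.2 / 4684 = 0.1185.

0.119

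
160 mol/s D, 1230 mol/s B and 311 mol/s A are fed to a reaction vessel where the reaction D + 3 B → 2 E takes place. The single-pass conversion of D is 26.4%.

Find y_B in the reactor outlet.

0.683

D reacted = 0.264 × 160 = 42.24 mol/s; ν_D = −1, so ξ = 42.24/1 = 42.24 mol/s.
Outlet amounts (n = n₀ + ν ξ):
  D: 160 − 1(42.24) = 117.8
  B: 1230 − 3(42.24) = 1103
  E: 0 + 2(42.24) = 84.48
  A: 311 (inert)
Total out = 1617 mol/s; y_B = 1103 / 1617 = 0.6825.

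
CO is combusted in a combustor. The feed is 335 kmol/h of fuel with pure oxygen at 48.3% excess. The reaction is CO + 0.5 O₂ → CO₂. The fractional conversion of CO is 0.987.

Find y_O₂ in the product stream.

Stoichiometric O₂ = 0.5 × 335 = 167.5 kmol/h; O₂ fed = 167.5 × 1.483 = 248.4 kmol/h.
Fuel reacted = 0.987 × 335 → ξ = 330.6 kmol/h.
Outlet (n = n₀ + ν ξ):
  CO: 335 − 1(330.6) = 4.355
  O₂: 248.4 − 0.5(330.6) = 83.08
  CO₂: 0 + 1(330.6) = 330.6
Total out = 418.1 kmol/h; y_O₂ = 83.08 / 418.1 = 0.1987.

0.199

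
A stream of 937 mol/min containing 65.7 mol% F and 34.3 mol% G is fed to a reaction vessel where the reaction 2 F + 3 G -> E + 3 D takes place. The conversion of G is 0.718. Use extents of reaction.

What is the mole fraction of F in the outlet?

G reacted = 0.718 × 321.4 = 230.8 mol/min; ν_G = −3, so ξ = 230.8/3 = 76.92 mol/min.
Outlet amounts (n = n₀ + ν ξ):
  F: 615.6 − 2(76.92) = 461.8
  G: 321.4 − 3(76.92) = 90.63
  E: 0 + 1(76.92) = 76.92
  D: 0 + 3(76.92) = 230.8
Total out = 860.1 mol/min; y_F = 461.8 / 860.1 = 0.5369.

0.537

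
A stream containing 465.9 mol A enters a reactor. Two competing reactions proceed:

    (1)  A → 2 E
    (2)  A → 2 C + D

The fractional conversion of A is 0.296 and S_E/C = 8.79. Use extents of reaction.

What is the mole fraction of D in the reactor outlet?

0.0228

Conversion of A: A consumed = 0.296 × 465.9 = 137.9 mol = 1ξ₁ + 1ξ₂.
Selectivity: 2ξ₁ / (2ξ₂) = 8.79 → ξ₁ = 8.79 ξ₂.
Substitute: (1·8.79 + 1) ξ₂ = 137.9 → ξ₂ = 14.09 mol, ξ₁ = 123.8 mol.
Outlet amounts (n = n₀ + Σ ν·ξ):
  A: 465.9 − 1(123.8) − 1(14.09) = 328
  E: 0 + 2(123.8) = 247.6
  C: 0 + 2(14.09) = 28.17
  D: 0 + 1(14.09) = 14.09
Total out = 617.9 mol; y_D = 14.09 / 617.9 = 0.0228.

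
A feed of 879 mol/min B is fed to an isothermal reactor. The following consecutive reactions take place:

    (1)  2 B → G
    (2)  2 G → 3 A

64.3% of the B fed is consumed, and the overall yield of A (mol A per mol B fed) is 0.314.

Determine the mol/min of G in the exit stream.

Conversion of B: B consumed = 2ξ₁ = 0.643 × 879 → ξ₁ = 282.6 mol/min.
Yield of A: 3ξ₂ / 879 = 0.314 → ξ₂ = 92 mol/min.
Outlet amounts (n = n₀ + Σ ν·ξ):
  B: 879 − 2(282.6) = 313.8
  G: 0 + 1(282.6) − 2(92) = 98.59
  A: 0 + 3(92) = 276

98.6 mol/min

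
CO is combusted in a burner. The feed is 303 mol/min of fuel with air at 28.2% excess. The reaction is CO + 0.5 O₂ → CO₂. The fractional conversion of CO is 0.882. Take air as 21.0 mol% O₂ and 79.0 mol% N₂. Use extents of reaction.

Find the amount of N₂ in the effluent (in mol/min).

731 mol/min

Stoichiometric O₂ = 0.5 × 303 = 151.5 mol/min; O₂ fed = 151.5 × 1.282 = 194.2 mol/min.
N₂ fed = 194.2 × 79/21 = 730.6 mol/min.
Fuel reacted = 0.882 × 303 → ξ = 267.2 mol/min.
Outlet (n = n₀ + ν ξ):
  CO: 303 − 1(267.2) = 35.75
  O₂: 194.2 − 0.5(267.2) = 60.6
  N₂: 730.6 (inert)
  CO₂: 0 + 1(267.2) = 267.2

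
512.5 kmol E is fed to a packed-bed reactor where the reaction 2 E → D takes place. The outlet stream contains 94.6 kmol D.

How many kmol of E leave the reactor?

For D: n = n₀ + 1ξ → 94.6 = 0 + 1ξ, giving ξ = 94.6 kmol.
Outlet amounts (n = n₀ + ν ξ):
  E: 512.5 − 2(94.6) = 323.3
  D: 0 + 1(94.6) = 94.6

323 kmol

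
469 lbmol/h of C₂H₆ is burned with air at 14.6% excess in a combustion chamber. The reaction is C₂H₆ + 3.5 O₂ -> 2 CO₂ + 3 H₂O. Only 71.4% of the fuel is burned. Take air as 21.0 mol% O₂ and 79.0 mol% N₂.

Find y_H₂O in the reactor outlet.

Stoichiometric O₂ = 3.5 × 469 = 1642 lbmol/h; O₂ fed = 1642 × 1.146 = 1881 lbmol/h.
N₂ fed = 1881 × 79/21 = 7077 lbmol/h.
Fuel reacted = 0.714 × 469 → ξ = 334.9 lbmol/h.
Outlet (n = n₀ + ν ξ):
  C₂H₆: 469 − 1(334.9) = 134.1
  O₂: 1881 − 3.5(334.9) = 709.1
  N₂: 7077 (inert)
  CO₂: 0 + 2(334.9) = 669.7
  H₂O: 0 + 3(334.9) = 1005
Total out = 9594 lbmol/h; y_H₂O = 1005 / 9594 = 0.1047.

0.105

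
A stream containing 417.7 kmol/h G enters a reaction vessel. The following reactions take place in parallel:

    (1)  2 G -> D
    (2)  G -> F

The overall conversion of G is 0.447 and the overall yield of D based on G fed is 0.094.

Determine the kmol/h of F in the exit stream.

108 kmol/h

Yield of D: 1ξ₁ / 417.7 = 0.094 → ξ₁ = 39.26 kmol/h.
Conversion of G: 2ξ₁ + 1ξ₂ = 0.447 × 417.7 = 186.7 → ξ₂ = 108.2 kmol/h.
Outlet amounts (n = n₀ + Σ ν·ξ):
  G: 417.7 − 2(39.26) − 1(108.2) = 231
  D: 0 + 1(39.26) = 39.26
  F: 0 + 1(108.2) = 108.2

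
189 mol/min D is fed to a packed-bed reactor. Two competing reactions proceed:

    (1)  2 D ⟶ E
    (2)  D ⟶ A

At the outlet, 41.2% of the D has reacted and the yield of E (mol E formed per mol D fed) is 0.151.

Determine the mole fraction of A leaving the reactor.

Yield of E: 1ξ₁ / 189 = 0.151 → ξ₁ = 28.54 mol/min.
Conversion of D: 2ξ₁ + 1ξ₂ = 0.412 × 189 = 77.87 → ξ₂ = 20.79 mol/min.
Outlet amounts (n = n₀ + Σ ν·ξ):
  D: 189 − 2(28.54) − 1(20.79) = 111.1
  E: 0 + 1(28.54) = 28.54
  A: 0 + 1(20.79) = 20.79
Total out = 160.5 mol/min; y_A = 20.79 / 160.5 = 0.1296.

0.13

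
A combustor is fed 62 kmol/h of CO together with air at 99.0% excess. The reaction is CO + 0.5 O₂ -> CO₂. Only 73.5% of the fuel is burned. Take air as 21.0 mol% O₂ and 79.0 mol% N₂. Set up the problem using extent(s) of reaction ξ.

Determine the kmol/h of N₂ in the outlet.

232 kmol/h

Stoichiometric O₂ = 0.5 × 62 = 31 kmol/h; O₂ fed = 31 × 1.990 = 61.69 kmol/h.
N₂ fed = 61.69 × 79/21 = 232.1 kmol/h.
Fuel reacted = 0.735 × 62 → ξ = 45.57 kmol/h.
Outlet (n = n₀ + ν ξ):
  CO: 62 − 1(45.57) = 16.43
  O₂: 61.69 − 0.5(45.57) = 38.91
  N₂: 232.1 (inert)
  CO₂: 0 + 1(45.57) = 45.57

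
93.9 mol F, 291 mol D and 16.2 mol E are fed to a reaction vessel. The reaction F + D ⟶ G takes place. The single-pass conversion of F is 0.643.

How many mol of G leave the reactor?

F reacted = 0.643 × 93.9 = 60.38 mol; ν_F = −1, so ξ = 60.38/1 = 60.38 mol.
Outlet amounts (n = n₀ + ν ξ):
  F: 93.9 − 1(60.38) = 33.52
  D: 291 − 1(60.38) = 230.6
  G: 0 + 1(60.38) = 60.38
  E: 16.2 (inert)

60.4 mol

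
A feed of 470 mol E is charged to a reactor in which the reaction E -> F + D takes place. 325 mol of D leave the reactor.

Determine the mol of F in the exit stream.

325 mol

For D: n = n₀ + 1ξ → 325 = 0 + 1ξ, giving ξ = 325 mol.
Outlet amounts (n = n₀ + ν ξ):
  E: 470 − 1(325) = 145
  F: 0 + 1(325) = 325
  D: 0 + 1(325) = 325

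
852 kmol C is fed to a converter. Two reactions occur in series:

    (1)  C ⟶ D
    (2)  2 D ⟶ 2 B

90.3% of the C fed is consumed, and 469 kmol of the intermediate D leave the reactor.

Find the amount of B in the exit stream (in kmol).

300 kmol

Conversion of C: C consumed = 1ξ₁ = 0.903 × 852 → ξ₁ = 769.4 kmol.
D balance: n_D = 0 + 1ξ₁ − 2ξ₂ = 469 → ξ₂ = (1·769.4 − 469)/2 = 150.2 kmol.
Outlet amounts (n = n₀ + Σ ν·ξ):
  C: 852 − 1(769.4) = 82.64
  D: 0 + 1(769.4) − 2(150.2) = 469
  B: 0 + 2(150.2) = 300.4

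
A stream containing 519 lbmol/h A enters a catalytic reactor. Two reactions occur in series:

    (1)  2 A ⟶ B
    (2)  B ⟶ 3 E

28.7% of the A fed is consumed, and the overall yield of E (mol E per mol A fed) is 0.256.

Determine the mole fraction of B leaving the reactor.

Conversion of A: A consumed = 2ξ₁ = 0.287 × 519 → ξ₁ = 74.48 lbmol/h.
Yield of E: 3ξ₂ / 519 = 0.256 → ξ₂ = 44.29 lbmol/h.
Outlet amounts (n = n₀ + Σ ν·ξ):
  A: 519 − 2(74.48) = 370
  B: 0 + 1(74.48) − 1(44.29) = 30.19
  E: 0 + 3(44.29) = 132.9
Total out = 533.1 lbmol/h; y_B = 30.19 / 533.1 = 0.05663.

0.0566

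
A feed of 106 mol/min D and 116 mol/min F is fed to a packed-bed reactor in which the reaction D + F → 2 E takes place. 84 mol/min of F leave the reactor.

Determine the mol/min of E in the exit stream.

For F: n = n₀ − 1ξ → 84 = 116 − 1ξ, giving ξ = 32 mol/min.
Outlet amounts (n = n₀ + ν ξ):
  D: 106 − 1(32) = 74
  F: 116 − 1(32) = 84
  E: 0 + 2(32) = 64

64 mol/min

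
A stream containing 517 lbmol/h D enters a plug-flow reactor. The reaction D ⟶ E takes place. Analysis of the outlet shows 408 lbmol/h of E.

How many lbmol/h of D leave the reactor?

For E: n = n₀ + 1ξ → 408 = 0 + 1ξ, giving ξ = 408 lbmol/h.
Outlet amounts (n = n₀ + ν ξ):
  D: 517 − 1(408) = 109
  E: 0 + 1(408) = 408

109 lbmol/h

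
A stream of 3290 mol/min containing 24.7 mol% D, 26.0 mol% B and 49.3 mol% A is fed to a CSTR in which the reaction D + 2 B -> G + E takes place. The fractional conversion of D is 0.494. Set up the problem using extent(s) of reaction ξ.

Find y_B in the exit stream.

0.0182

D reacted = 0.494 × 812.6 = 401.4 mol/min; ν_D = −1, so ξ = 401.4/1 = 401.4 mol/min.
Outlet amounts (n = n₀ + ν ξ):
  D: 812.6 − 1(401.4) = 411.2
  B: 855.4 − 2(401.4) = 52.52
  G: 0 + 1(401.4) = 401.4
  E: 0 + 1(401.4) = 401.4
  A: 1622 (inert)
Total out = 2889 mol/min; y_B = 52.52 / 2889 = 0.01818.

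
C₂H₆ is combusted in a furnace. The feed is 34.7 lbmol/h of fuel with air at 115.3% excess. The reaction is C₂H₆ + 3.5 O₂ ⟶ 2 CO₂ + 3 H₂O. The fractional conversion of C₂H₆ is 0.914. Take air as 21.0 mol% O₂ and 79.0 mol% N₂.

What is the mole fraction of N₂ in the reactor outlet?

0.759

Stoichiometric O₂ = 3.5 × 34.7 = 121.5 lbmol/h; O₂ fed = 121.5 × 2.153 = 261.5 lbmol/h.
N₂ fed = 261.5 × 79/21 = 983.7 lbmol/h.
Fuel reacted = 0.914 × 34.7 → ξ = 31.72 lbmol/h.
Outlet (n = n₀ + ν ξ):
  C₂H₆: 34.7 − 1(31.72) = 2.984
  O₂: 261.5 − 3.5(31.72) = 150.5
  N₂: 983.7 (inert)
  CO₂: 0 + 2(31.72) = 63.43
  H₂O: 0 + 3(31.72) = 95.15
Total out = 1296 lbmol/h; y_N₂ = 983.7 / 1296 = 0.7592.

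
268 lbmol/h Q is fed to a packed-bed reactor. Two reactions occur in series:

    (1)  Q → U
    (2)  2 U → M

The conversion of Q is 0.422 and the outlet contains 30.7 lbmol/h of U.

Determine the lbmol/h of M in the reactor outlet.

Conversion of Q: Q consumed = 1ξ₁ = 0.422 × 268 → ξ₁ = 113.1 lbmol/h.
U balance: n_U = 0 + 1ξ₁ − 2ξ₂ = 30.7 → ξ₂ = (1·113.1 − 30.7)/2 = 41.2 lbmol/h.
Outlet amounts (n = n₀ + Σ ν·ξ):
  Q: 268 − 1(113.1) = 154.9
  U: 0 + 1(113.1) − 2(41.2) = 30.7
  M: 0 + 1(41.2) = 41.2

41.2 lbmol/h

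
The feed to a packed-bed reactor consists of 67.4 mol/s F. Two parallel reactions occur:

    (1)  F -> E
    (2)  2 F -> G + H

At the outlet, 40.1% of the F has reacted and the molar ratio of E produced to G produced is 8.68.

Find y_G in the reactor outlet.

0.0375

Conversion of F: F consumed = 0.401 × 67.4 = 27.03 mol/s = 1ξ₁ + 2ξ₂.
Selectivity: 1ξ₁ / (1ξ₂) = 8.68 → ξ₁ = 8.68 ξ₂.
Substitute: (1·8.68 + 2) ξ₂ = 27.03 → ξ₂ = 2.531 mol/s, ξ₁ = 21.97 mol/s.
Outlet amounts (n = n₀ + Σ ν·ξ):
  F: 67.4 − 1(21.97) − 2(2.531) = 40.37
  E: 0 + 1(21.97) = 21.97
  G: 0 + 1(2.531) = 2.531
  H: 0 + 1(2.531) = 2.531
Total out = 67.4 mol/s; y_G = 2.531 / 67.4 = 0.03755.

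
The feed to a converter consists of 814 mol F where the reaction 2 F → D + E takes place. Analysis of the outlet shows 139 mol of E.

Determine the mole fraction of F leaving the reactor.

0.658

For E: n = n₀ + 1ξ → 139 = 0 + 1ξ, giving ξ = 139 mol.
Outlet amounts (n = n₀ + ν ξ):
  F: 814 − 2(139) = 536
  D: 0 + 1(139) = 139
  E: 0 + 1(139) = 139
Total out = 814 mol; y_F = 536 / 814 = 0.6585.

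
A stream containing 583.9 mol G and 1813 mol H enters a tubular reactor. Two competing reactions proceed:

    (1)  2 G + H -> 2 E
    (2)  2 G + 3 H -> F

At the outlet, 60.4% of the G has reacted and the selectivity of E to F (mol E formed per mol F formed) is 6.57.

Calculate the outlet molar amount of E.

Conversion of G: G consumed = 0.604 × 583.9 = 352.7 mol = 2ξ₁ + 2ξ₂.
Selectivity: 2ξ₁ / (1ξ₂) = 6.57 → ξ₁ = 3.285 ξ₂.
Substitute: (2·3.285 + 2) ξ₂ = 352.7 → ξ₂ = 41.15 mol, ξ₁ = 135.2 mol.
Outlet amounts (n = n₀ + Σ ν·ξ):
  G: 583.9 − 2(135.2) − 2(41.15) = 231.2
  H: 1813 − 1(135.2) − 3(41.15) = 1554
  E: 0 + 2(135.2) = 270.4
  F: 0 + 1(41.15) = 41.15

270 mol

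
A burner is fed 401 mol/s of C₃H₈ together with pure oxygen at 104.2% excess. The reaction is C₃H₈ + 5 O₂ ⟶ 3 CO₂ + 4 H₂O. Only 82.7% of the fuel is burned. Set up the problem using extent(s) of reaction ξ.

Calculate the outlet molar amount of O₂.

2440 mol/s

Stoichiometric O₂ = 5 × 401 = 2005 mol/s; O₂ fed = 2005 × 2.042 = 4094 mol/s.
Fuel reacted = 0.827 × 401 → ξ = 331.6 mol/s.
Outlet (n = n₀ + ν ξ):
  C₃H₈: 401 − 1(331.6) = 69.37
  O₂: 4094 − 5(331.6) = 2436
  CO₂: 0 + 3(331.6) = 994.9
  H₂O: 0 + 4(331.6) = 1327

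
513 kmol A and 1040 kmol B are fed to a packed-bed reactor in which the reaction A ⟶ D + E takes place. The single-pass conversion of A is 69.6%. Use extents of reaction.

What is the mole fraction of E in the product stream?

A reacted = 0.696 × 513 = 357 kmol; ν_A = −1, so ξ = 357/1 = 357 kmol.
Outlet amounts (n = n₀ + ν ξ):
  A: 513 − 1(357) = 156
  D: 0 + 1(357) = 357
  E: 0 + 1(357) = 357
  B: 1040 (inert)
Total out = 1910 kmol; y_E = 357 / 1910 = 0.1869.

0.187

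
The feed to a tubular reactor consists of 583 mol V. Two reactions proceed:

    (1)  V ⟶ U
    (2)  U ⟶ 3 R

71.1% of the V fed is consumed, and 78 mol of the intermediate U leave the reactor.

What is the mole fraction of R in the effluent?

Conversion of V: V consumed = 1ξ₁ = 0.711 × 583 → ξ₁ = 414.5 mol.
U balance: n_U = 0 + 1ξ₁ − 1ξ₂ = 78 → ξ₂ = (1·414.5 − 78)/1 = 336.5 mol.
Outlet amounts (n = n₀ + Σ ν·ξ):
  V: 583 − 1(414.5) = 168.5
  U: 0 + 1(414.5) − 1(336.5) = 78
  R: 0 + 3(336.5) = 1010
Total out = 1256 mol; y_R = 1010 / 1256 = 0.8038.

0.804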